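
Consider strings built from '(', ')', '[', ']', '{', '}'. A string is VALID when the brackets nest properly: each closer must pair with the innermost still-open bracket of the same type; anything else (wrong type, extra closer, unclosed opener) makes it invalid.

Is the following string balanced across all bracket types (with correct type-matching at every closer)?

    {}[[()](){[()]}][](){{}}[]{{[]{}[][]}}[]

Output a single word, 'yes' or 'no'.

pos 0: push '{'; stack = {
pos 1: '}' matches '{'; pop; stack = (empty)
pos 2: push '['; stack = [
pos 3: push '['; stack = [[
pos 4: push '('; stack = [[(
pos 5: ')' matches '('; pop; stack = [[
pos 6: ']' matches '['; pop; stack = [
pos 7: push '('; stack = [(
pos 8: ')' matches '('; pop; stack = [
pos 9: push '{'; stack = [{
pos 10: push '['; stack = [{[
pos 11: push '('; stack = [{[(
pos 12: ')' matches '('; pop; stack = [{[
pos 13: ']' matches '['; pop; stack = [{
pos 14: '}' matches '{'; pop; stack = [
pos 15: ']' matches '['; pop; stack = (empty)
pos 16: push '['; stack = [
pos 17: ']' matches '['; pop; stack = (empty)
pos 18: push '('; stack = (
pos 19: ')' matches '('; pop; stack = (empty)
pos 20: push '{'; stack = {
pos 21: push '{'; stack = {{
pos 22: '}' matches '{'; pop; stack = {
pos 23: '}' matches '{'; pop; stack = (empty)
pos 24: push '['; stack = [
pos 25: ']' matches '['; pop; stack = (empty)
pos 26: push '{'; stack = {
pos 27: push '{'; stack = {{
pos 28: push '['; stack = {{[
pos 29: ']' matches '['; pop; stack = {{
pos 30: push '{'; stack = {{{
pos 31: '}' matches '{'; pop; stack = {{
pos 32: push '['; stack = {{[
pos 33: ']' matches '['; pop; stack = {{
pos 34: push '['; stack = {{[
pos 35: ']' matches '['; pop; stack = {{
pos 36: '}' matches '{'; pop; stack = {
pos 37: '}' matches '{'; pop; stack = (empty)
pos 38: push '['; stack = [
pos 39: ']' matches '['; pop; stack = (empty)
end: stack empty → VALID
Verdict: properly nested → yes

Answer: yes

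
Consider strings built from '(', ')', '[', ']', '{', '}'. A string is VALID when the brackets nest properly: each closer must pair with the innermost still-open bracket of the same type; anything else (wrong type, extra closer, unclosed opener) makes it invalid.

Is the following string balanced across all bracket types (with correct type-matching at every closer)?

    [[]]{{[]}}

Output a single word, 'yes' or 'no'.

Answer: yes

Derivation:
pos 0: push '['; stack = [
pos 1: push '['; stack = [[
pos 2: ']' matches '['; pop; stack = [
pos 3: ']' matches '['; pop; stack = (empty)
pos 4: push '{'; stack = {
pos 5: push '{'; stack = {{
pos 6: push '['; stack = {{[
pos 7: ']' matches '['; pop; stack = {{
pos 8: '}' matches '{'; pop; stack = {
pos 9: '}' matches '{'; pop; stack = (empty)
end: stack empty → VALID
Verdict: properly nested → yes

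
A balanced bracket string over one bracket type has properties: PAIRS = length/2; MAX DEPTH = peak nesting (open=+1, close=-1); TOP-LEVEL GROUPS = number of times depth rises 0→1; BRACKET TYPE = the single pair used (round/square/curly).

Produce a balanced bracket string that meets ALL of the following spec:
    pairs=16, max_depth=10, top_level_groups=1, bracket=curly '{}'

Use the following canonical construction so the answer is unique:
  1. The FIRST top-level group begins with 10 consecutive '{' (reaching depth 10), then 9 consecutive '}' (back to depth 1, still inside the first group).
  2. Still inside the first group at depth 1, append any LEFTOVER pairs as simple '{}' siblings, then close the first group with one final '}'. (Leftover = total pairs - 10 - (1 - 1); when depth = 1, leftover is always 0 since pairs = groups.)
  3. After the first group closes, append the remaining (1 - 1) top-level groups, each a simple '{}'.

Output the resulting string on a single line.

Spec: pairs=16 depth=10 groups=1
Leftover pairs = 16 - 10 - (1-1) = 6
First group: deep chain of depth 10 + 6 sibling pairs
Remaining 0 groups: simple '{}' each

Answer: {{{{{{{{{{}}}}}}}}}{}{}{}{}{}{}}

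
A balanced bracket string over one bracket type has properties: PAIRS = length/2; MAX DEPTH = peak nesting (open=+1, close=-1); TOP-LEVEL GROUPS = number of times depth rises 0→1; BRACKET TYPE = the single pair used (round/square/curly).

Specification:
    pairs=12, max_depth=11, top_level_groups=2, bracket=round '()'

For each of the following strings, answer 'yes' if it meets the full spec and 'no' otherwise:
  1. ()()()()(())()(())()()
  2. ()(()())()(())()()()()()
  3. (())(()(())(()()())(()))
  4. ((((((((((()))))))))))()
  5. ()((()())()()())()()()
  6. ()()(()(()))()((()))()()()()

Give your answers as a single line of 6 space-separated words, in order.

Answer: no no no yes no no

Derivation:
String 1 '()()()()(())()(())()()': depth seq [1 0 1 0 1 0 1 0 1 2 1 0 1 0 1 2 1 0 1 0 1 0]
  -> pairs=11 depth=2 groups=9 -> no
String 2 '()(()())()(())()()()()()': depth seq [1 0 1 2 1 2 1 0 1 0 1 2 1 0 1 0 1 0 1 0 1 0 1 0]
  -> pairs=12 depth=2 groups=9 -> no
String 3 '(())(()(())(()()())(()))': depth seq [1 2 1 0 1 2 1 2 3 2 1 2 3 2 3 2 3 2 1 2 3 2 1 0]
  -> pairs=12 depth=3 groups=2 -> no
String 4 '((((((((((()))))))))))()': depth seq [1 2 3 4 5 6 7 8 9 10 11 10 9 8 7 6 5 4 3 2 1 0 1 0]
  -> pairs=12 depth=11 groups=2 -> yes
String 5 '()((()())()()())()()()': depth seq [1 0 1 2 3 2 3 2 1 2 1 2 1 2 1 0 1 0 1 0 1 0]
  -> pairs=11 depth=3 groups=5 -> no
String 6 '()()(()(()))()((()))()()()()': depth seq [1 0 1 0 1 2 1 2 3 2 1 0 1 0 1 2 3 2 1 0 1 0 1 0 1 0 1 0]
  -> pairs=14 depth=3 groups=9 -> no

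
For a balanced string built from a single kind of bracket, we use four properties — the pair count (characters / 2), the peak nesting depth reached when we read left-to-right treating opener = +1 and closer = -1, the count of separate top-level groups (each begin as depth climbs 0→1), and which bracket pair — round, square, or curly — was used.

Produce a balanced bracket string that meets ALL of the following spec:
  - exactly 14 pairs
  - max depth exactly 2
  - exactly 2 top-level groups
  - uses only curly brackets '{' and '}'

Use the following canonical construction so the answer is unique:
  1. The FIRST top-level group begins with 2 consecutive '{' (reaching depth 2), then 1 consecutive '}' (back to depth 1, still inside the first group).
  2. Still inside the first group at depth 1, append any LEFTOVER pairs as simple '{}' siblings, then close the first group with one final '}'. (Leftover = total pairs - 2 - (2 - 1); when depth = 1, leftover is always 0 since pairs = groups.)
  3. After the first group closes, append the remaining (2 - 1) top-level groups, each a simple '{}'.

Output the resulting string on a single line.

Spec: pairs=14 depth=2 groups=2
Leftover pairs = 14 - 2 - (2-1) = 11
First group: deep chain of depth 2 + 11 sibling pairs
Remaining 1 groups: simple '{}' each

Answer: {{}{}{}{}{}{}{}{}{}{}{}{}}{}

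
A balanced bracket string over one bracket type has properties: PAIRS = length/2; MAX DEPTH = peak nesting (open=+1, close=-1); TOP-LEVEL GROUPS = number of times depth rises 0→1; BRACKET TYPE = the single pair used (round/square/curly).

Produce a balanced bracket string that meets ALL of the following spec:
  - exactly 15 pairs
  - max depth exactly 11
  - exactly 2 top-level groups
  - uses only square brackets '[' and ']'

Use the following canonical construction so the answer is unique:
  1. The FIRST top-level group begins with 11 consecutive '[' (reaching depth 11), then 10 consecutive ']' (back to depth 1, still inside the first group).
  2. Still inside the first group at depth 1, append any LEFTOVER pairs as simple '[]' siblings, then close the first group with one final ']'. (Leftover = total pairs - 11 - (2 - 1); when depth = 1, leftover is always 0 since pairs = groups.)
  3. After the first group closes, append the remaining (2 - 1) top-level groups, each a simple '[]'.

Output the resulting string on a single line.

Answer: [[[[[[[[[[[]]]]]]]]]][][][]][]

Derivation:
Spec: pairs=15 depth=11 groups=2
Leftover pairs = 15 - 11 - (2-1) = 3
First group: deep chain of depth 11 + 3 sibling pairs
Remaining 1 groups: simple '[]' each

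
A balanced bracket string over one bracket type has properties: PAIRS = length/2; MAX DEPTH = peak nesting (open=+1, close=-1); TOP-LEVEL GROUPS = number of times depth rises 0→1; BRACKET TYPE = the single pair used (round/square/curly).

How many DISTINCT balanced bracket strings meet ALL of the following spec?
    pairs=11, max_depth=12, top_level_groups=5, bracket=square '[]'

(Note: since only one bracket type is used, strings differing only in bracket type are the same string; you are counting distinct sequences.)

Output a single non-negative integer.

Answer: 0

Derivation:
Spec: pairs=11 depth=12 groups=5
Count(depth <= 12) = 3640
Count(depth <= 11) = 3640
Count(depth == 12) = 3640 - 3640 = 0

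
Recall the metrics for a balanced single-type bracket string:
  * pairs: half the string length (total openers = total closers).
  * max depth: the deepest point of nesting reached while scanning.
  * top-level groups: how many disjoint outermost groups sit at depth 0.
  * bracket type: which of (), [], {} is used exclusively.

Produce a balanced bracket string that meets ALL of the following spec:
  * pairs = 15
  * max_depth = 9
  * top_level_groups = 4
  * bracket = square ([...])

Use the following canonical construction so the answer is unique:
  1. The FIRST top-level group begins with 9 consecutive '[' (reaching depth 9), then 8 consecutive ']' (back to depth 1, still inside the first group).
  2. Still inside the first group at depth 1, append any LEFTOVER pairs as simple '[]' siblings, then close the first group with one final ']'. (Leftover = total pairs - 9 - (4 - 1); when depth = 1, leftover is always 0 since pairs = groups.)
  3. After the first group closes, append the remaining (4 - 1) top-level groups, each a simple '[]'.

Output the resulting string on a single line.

Answer: [[[[[[[[[]]]]]]]][][][]][][][]

Derivation:
Spec: pairs=15 depth=9 groups=4
Leftover pairs = 15 - 9 - (4-1) = 3
First group: deep chain of depth 9 + 3 sibling pairs
Remaining 3 groups: simple '[]' each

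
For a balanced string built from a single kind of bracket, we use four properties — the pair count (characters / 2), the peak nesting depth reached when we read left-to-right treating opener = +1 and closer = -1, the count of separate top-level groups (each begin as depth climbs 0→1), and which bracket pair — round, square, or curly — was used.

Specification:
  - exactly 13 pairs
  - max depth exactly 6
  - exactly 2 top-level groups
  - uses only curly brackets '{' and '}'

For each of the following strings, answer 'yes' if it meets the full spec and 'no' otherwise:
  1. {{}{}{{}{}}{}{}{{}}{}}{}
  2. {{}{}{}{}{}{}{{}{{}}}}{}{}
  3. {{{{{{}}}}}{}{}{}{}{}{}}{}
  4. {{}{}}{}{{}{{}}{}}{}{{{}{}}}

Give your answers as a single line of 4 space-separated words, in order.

String 1 '{{}{}{{}{}}{}{}{{}}{}}{}': depth seq [1 2 1 2 1 2 3 2 3 2 1 2 1 2 1 2 3 2 1 2 1 0 1 0]
  -> pairs=12 depth=3 groups=2 -> no
String 2 '{{}{}{}{}{}{}{{}{{}}}}{}{}': depth seq [1 2 1 2 1 2 1 2 1 2 1 2 1 2 3 2 3 4 3 2 1 0 1 0 1 0]
  -> pairs=13 depth=4 groups=3 -> no
String 3 '{{{{{{}}}}}{}{}{}{}{}{}}{}': depth seq [1 2 3 4 5 6 5 4 3 2 1 2 1 2 1 2 1 2 1 2 1 2 1 0 1 0]
  -> pairs=13 depth=6 groups=2 -> yes
String 4 '{{}{}}{}{{}{{}}{}}{}{{{}{}}}': depth seq [1 2 1 2 1 0 1 0 1 2 1 2 3 2 1 2 1 0 1 0 1 2 3 2 3 2 1 0]
  -> pairs=14 depth=3 groups=5 -> no

Answer: no no yes no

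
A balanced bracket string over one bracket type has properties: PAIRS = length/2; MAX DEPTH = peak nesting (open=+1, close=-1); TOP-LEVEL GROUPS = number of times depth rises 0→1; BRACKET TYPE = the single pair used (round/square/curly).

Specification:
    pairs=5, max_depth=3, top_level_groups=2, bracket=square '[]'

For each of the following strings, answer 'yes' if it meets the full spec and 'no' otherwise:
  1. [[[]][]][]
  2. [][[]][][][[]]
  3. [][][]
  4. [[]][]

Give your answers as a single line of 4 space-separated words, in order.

String 1 '[[[]][]][]': depth seq [1 2 3 2 1 2 1 0 1 0]
  -> pairs=5 depth=3 groups=2 -> yes
String 2 '[][[]][][][[]]': depth seq [1 0 1 2 1 0 1 0 1 0 1 2 1 0]
  -> pairs=7 depth=2 groups=5 -> no
String 3 '[][][]': depth seq [1 0 1 0 1 0]
  -> pairs=3 depth=1 groups=3 -> no
String 4 '[[]][]': depth seq [1 2 1 0 1 0]
  -> pairs=3 depth=2 groups=2 -> no

Answer: yes no no no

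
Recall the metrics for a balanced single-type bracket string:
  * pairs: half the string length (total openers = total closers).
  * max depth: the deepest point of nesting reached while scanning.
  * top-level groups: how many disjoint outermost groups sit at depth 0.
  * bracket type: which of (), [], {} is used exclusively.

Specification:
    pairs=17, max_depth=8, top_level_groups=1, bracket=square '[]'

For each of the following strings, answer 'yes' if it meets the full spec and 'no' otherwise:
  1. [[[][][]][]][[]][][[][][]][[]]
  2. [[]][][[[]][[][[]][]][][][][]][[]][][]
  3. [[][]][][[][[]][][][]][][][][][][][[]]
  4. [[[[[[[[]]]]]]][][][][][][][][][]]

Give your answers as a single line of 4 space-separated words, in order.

String 1 '[[[][][]][]][[]][][[][][]][[]]': depth seq [1 2 3 2 3 2 3 2 1 2 1 0 1 2 1 0 1 0 1 2 1 2 1 2 1 0 1 2 1 0]
  -> pairs=15 depth=3 groups=5 -> no
String 2 '[[]][][[[]][[][[]][]][][][][]][[]][][]': depth seq [1 2 1 0 1 0 1 2 3 2 1 2 3 2 3 4 3 2 3 2 1 2 1 2 1 2 1 2 1 0 1 2 1 0 1 0 1 0]
  -> pairs=19 depth=4 groups=6 -> no
String 3 '[[][]][][[][[]][][][]][][][][][][][[]]': depth seq [1 2 1 2 1 0 1 0 1 2 1 2 3 2 1 2 1 2 1 2 1 0 1 0 1 0 1 0 1 0 1 0 1 0 1 2 1 0]
  -> pairs=19 depth=3 groups=10 -> no
String 4 '[[[[[[[[]]]]]]][][][][][][][][][]]': depth seq [1 2 3 4 5 6 7 8 7 6 5 4 3 2 1 2 1 2 1 2 1 2 1 2 1 2 1 2 1 2 1 2 1 0]
  -> pairs=17 depth=8 groups=1 -> yes

Answer: no no no yes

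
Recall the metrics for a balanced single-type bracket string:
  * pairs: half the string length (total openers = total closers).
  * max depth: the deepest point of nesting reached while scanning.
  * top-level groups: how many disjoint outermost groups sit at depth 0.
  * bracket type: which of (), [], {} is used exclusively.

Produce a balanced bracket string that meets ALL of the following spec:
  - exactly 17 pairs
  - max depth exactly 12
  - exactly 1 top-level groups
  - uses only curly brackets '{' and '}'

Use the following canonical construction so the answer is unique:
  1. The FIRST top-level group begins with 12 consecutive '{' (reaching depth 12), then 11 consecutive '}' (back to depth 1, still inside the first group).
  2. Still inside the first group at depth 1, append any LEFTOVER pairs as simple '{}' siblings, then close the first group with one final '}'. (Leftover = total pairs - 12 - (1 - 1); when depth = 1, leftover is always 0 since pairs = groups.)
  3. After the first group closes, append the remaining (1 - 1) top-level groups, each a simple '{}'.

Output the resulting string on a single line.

Spec: pairs=17 depth=12 groups=1
Leftover pairs = 17 - 12 - (1-1) = 5
First group: deep chain of depth 12 + 5 sibling pairs
Remaining 0 groups: simple '{}' each

Answer: {{{{{{{{{{{{}}}}}}}}}}}{}{}{}{}{}}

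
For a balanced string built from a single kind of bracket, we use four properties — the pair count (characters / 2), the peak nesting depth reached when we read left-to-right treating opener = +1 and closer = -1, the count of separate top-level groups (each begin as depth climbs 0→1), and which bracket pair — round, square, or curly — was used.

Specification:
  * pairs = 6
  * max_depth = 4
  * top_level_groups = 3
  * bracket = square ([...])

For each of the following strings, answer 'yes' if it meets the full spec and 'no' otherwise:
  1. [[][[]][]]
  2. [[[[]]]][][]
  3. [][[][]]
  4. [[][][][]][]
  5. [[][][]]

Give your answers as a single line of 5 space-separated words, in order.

Answer: no yes no no no

Derivation:
String 1 '[[][[]][]]': depth seq [1 2 1 2 3 2 1 2 1 0]
  -> pairs=5 depth=3 groups=1 -> no
String 2 '[[[[]]]][][]': depth seq [1 2 3 4 3 2 1 0 1 0 1 0]
  -> pairs=6 depth=4 groups=3 -> yes
String 3 '[][[][]]': depth seq [1 0 1 2 1 2 1 0]
  -> pairs=4 depth=2 groups=2 -> no
String 4 '[[][][][]][]': depth seq [1 2 1 2 1 2 1 2 1 0 1 0]
  -> pairs=6 depth=2 groups=2 -> no
String 5 '[[][][]]': depth seq [1 2 1 2 1 2 1 0]
  -> pairs=4 depth=2 groups=1 -> no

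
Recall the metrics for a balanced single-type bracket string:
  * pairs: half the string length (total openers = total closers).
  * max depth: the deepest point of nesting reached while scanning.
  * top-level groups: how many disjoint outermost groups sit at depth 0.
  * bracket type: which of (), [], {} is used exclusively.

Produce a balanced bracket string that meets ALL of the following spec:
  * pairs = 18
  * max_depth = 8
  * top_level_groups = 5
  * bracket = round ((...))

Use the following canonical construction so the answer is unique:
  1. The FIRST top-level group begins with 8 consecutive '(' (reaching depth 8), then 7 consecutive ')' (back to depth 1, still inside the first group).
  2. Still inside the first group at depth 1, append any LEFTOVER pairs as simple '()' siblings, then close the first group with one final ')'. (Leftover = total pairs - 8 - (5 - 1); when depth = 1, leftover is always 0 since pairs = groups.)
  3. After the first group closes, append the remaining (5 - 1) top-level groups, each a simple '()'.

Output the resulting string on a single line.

Answer: (((((((()))))))()()()()()())()()()()

Derivation:
Spec: pairs=18 depth=8 groups=5
Leftover pairs = 18 - 8 - (5-1) = 6
First group: deep chain of depth 8 + 6 sibling pairs
Remaining 4 groups: simple '()' each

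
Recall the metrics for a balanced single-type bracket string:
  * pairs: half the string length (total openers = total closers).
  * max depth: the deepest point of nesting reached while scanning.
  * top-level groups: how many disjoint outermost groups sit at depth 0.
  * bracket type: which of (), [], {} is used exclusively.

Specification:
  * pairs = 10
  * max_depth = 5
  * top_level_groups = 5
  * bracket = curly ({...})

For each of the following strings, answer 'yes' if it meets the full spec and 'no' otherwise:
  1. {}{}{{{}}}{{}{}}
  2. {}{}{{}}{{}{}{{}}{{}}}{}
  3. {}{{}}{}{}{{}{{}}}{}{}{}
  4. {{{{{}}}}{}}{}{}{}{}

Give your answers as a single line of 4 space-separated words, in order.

String 1 '{}{}{{{}}}{{}{}}': depth seq [1 0 1 0 1 2 3 2 1 0 1 2 1 2 1 0]
  -> pairs=8 depth=3 groups=4 -> no
String 2 '{}{}{{}}{{}{}{{}}{{}}}{}': depth seq [1 0 1 0 1 2 1 0 1 2 1 2 1 2 3 2 1 2 3 2 1 0 1 0]
  -> pairs=12 depth=3 groups=5 -> no
String 3 '{}{{}}{}{}{{}{{}}}{}{}{}': depth seq [1 0 1 2 1 0 1 0 1 0 1 2 1 2 3 2 1 0 1 0 1 0 1 0]
  -> pairs=12 depth=3 groups=8 -> no
String 4 '{{{{{}}}}{}}{}{}{}{}': depth seq [1 2 3 4 5 4 3 2 1 2 1 0 1 0 1 0 1 0 1 0]
  -> pairs=10 depth=5 groups=5 -> yes

Answer: no no no yes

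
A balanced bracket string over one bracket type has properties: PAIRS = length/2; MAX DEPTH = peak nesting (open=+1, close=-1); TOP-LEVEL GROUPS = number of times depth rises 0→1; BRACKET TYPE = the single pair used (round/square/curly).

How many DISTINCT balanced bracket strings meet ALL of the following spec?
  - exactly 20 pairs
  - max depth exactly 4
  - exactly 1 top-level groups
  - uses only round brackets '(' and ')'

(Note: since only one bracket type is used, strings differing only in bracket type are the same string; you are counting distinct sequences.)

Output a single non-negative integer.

Answer: 23895673

Derivation:
Spec: pairs=20 depth=4 groups=1
Count(depth <= 4) = 24157817
Count(depth <= 3) = 262144
Count(depth == 4) = 24157817 - 262144 = 23895673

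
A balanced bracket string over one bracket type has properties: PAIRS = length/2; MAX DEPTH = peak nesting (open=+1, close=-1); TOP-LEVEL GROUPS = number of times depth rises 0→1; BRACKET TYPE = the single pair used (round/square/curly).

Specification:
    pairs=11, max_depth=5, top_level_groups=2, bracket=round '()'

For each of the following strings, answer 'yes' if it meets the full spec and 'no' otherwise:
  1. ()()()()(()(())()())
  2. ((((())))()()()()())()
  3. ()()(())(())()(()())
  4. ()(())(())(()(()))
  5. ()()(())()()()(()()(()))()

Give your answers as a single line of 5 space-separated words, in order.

Answer: no yes no no no

Derivation:
String 1 '()()()()(()(())()())': depth seq [1 0 1 0 1 0 1 0 1 2 1 2 3 2 1 2 1 2 1 0]
  -> pairs=10 depth=3 groups=5 -> no
String 2 '((((())))()()()()())()': depth seq [1 2 3 4 5 4 3 2 1 2 1 2 1 2 1 2 1 2 1 0 1 0]
  -> pairs=11 depth=5 groups=2 -> yes
String 3 '()()(())(())()(()())': depth seq [1 0 1 0 1 2 1 0 1 2 1 0 1 0 1 2 1 2 1 0]
  -> pairs=10 depth=2 groups=6 -> no
String 4 '()(())(())(()(()))': depth seq [1 0 1 2 1 0 1 2 1 0 1 2 1 2 3 2 1 0]
  -> pairs=9 depth=3 groups=4 -> no
String 5 '()()(())()()()(()()(()))()': depth seq [1 0 1 0 1 2 1 0 1 0 1 0 1 0 1 2 1 2 1 2 3 2 1 0 1 0]
  -> pairs=13 depth=3 groups=8 -> no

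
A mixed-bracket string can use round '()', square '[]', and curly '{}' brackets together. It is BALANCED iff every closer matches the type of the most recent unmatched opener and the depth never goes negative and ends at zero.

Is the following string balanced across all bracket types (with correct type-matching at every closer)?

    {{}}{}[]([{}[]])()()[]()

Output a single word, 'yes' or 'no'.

pos 0: push '{'; stack = {
pos 1: push '{'; stack = {{
pos 2: '}' matches '{'; pop; stack = {
pos 3: '}' matches '{'; pop; stack = (empty)
pos 4: push '{'; stack = {
pos 5: '}' matches '{'; pop; stack = (empty)
pos 6: push '['; stack = [
pos 7: ']' matches '['; pop; stack = (empty)
pos 8: push '('; stack = (
pos 9: push '['; stack = ([
pos 10: push '{'; stack = ([{
pos 11: '}' matches '{'; pop; stack = ([
pos 12: push '['; stack = ([[
pos 13: ']' matches '['; pop; stack = ([
pos 14: ']' matches '['; pop; stack = (
pos 15: ')' matches '('; pop; stack = (empty)
pos 16: push '('; stack = (
pos 17: ')' matches '('; pop; stack = (empty)
pos 18: push '('; stack = (
pos 19: ')' matches '('; pop; stack = (empty)
pos 20: push '['; stack = [
pos 21: ']' matches '['; pop; stack = (empty)
pos 22: push '('; stack = (
pos 23: ')' matches '('; pop; stack = (empty)
end: stack empty → VALID
Verdict: properly nested → yes

Answer: yes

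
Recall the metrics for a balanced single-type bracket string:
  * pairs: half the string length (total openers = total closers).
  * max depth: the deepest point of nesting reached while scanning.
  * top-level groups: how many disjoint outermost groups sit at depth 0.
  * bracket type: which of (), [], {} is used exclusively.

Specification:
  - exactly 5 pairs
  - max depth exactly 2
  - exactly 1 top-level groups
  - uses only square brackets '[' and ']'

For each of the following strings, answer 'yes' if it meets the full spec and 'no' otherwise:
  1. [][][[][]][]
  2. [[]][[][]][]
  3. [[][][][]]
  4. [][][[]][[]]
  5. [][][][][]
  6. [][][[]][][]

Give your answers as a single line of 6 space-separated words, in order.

Answer: no no yes no no no

Derivation:
String 1 '[][][[][]][]': depth seq [1 0 1 0 1 2 1 2 1 0 1 0]
  -> pairs=6 depth=2 groups=4 -> no
String 2 '[[]][[][]][]': depth seq [1 2 1 0 1 2 1 2 1 0 1 0]
  -> pairs=6 depth=2 groups=3 -> no
String 3 '[[][][][]]': depth seq [1 2 1 2 1 2 1 2 1 0]
  -> pairs=5 depth=2 groups=1 -> yes
String 4 '[][][[]][[]]': depth seq [1 0 1 0 1 2 1 0 1 2 1 0]
  -> pairs=6 depth=2 groups=4 -> no
String 5 '[][][][][]': depth seq [1 0 1 0 1 0 1 0 1 0]
  -> pairs=5 depth=1 groups=5 -> no
String 6 '[][][[]][][]': depth seq [1 0 1 0 1 2 1 0 1 0 1 0]
  -> pairs=6 depth=2 groups=5 -> no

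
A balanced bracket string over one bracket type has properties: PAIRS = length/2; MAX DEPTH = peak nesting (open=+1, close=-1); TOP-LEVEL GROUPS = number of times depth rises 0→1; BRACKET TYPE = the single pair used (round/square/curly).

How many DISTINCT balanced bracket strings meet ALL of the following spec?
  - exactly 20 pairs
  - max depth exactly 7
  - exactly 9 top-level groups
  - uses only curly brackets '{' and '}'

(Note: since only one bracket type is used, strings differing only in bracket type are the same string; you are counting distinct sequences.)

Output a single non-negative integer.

Spec: pairs=20 depth=7 groups=9
Count(depth <= 7) = 24404805
Count(depth <= 6) = 23756481
Count(depth == 7) = 24404805 - 23756481 = 648324

Answer: 648324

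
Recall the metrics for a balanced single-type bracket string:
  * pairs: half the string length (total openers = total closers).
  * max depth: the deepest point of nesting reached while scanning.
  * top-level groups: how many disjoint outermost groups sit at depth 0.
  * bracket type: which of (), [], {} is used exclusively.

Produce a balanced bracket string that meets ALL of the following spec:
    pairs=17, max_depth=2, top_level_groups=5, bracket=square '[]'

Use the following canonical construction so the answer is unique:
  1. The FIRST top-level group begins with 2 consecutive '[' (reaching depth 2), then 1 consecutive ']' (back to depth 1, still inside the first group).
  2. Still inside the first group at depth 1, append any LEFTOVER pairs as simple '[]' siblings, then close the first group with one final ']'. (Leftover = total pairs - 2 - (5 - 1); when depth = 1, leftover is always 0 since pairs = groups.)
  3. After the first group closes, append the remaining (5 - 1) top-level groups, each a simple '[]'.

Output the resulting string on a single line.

Answer: [[][][][][][][][][][][][]][][][][]

Derivation:
Spec: pairs=17 depth=2 groups=5
Leftover pairs = 17 - 2 - (5-1) = 11
First group: deep chain of depth 2 + 11 sibling pairs
Remaining 4 groups: simple '[]' each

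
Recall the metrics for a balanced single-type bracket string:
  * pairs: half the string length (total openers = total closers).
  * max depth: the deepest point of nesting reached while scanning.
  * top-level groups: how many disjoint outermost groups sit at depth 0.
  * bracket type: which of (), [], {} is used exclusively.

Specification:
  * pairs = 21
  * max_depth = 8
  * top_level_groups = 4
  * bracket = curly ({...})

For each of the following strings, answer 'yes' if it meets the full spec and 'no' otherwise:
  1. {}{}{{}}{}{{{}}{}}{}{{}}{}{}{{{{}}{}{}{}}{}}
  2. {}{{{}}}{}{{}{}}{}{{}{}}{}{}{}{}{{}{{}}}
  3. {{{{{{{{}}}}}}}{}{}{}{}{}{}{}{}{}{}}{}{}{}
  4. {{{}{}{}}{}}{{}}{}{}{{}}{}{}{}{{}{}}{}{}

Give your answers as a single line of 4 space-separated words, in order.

Answer: no no yes no

Derivation:
String 1 '{}{}{{}}{}{{{}}{}}{}{{}}{}{}{{{{}}{}{}{}}{}}': depth seq [1 0 1 0 1 2 1 0 1 0 1 2 3 2 1 2 1 0 1 0 1 2 1 0 1 0 1 0 1 2 3 4 3 2 3 2 3 2 3 2 1 2 1 0]
  -> pairs=22 depth=4 groups=10 -> no
String 2 '{}{{{}}}{}{{}{}}{}{{}{}}{}{}{}{}{{}{{}}}': depth seq [1 0 1 2 3 2 1 0 1 0 1 2 1 2 1 0 1 0 1 2 1 2 1 0 1 0 1 0 1 0 1 0 1 2 1 2 3 2 1 0]
  -> pairs=20 depth=3 groups=11 -> no
String 3 '{{{{{{{{}}}}}}}{}{}{}{}{}{}{}{}{}{}}{}{}{}': depth seq [1 2 3 4 5 6 7 8 7 6 5 4 3 2 1 2 1 2 1 2 1 2 1 2 1 2 1 2 1 2 1 2 1 2 1 0 1 0 1 0 1 0]
  -> pairs=21 depth=8 groups=4 -> yes
String 4 '{{{}{}{}}{}}{{}}{}{}{{}}{}{}{}{{}{}}{}{}': depth seq [1 2 3 2 3 2 3 2 1 2 1 0 1 2 1 0 1 0 1 0 1 2 1 0 1 0 1 0 1 0 1 2 1 2 1 0 1 0 1 0]
  -> pairs=20 depth=3 groups=11 -> no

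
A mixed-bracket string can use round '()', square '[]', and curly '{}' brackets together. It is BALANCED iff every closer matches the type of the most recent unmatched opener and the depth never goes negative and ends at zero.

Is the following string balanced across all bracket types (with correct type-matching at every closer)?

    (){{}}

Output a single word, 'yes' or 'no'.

Answer: yes

Derivation:
pos 0: push '('; stack = (
pos 1: ')' matches '('; pop; stack = (empty)
pos 2: push '{'; stack = {
pos 3: push '{'; stack = {{
pos 4: '}' matches '{'; pop; stack = {
pos 5: '}' matches '{'; pop; stack = (empty)
end: stack empty → VALID
Verdict: properly nested → yes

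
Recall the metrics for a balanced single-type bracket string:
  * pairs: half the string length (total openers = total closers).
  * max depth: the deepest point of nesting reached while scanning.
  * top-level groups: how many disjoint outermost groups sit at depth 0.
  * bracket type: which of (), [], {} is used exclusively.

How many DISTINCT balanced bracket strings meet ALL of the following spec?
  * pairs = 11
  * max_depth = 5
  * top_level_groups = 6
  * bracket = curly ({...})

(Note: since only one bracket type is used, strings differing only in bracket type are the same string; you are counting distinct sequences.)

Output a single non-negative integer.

Answer: 72

Derivation:
Spec: pairs=11 depth=5 groups=6
Count(depth <= 5) = 1632
Count(depth <= 4) = 1560
Count(depth == 5) = 1632 - 1560 = 72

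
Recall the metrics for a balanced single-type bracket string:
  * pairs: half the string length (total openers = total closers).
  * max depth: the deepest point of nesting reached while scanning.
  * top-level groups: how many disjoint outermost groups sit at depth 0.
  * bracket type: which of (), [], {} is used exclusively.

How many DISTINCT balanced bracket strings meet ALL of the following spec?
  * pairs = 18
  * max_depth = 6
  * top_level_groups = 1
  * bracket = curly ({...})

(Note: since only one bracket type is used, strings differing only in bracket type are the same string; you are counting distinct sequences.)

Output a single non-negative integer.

Spec: pairs=18 depth=6 groups=1
Count(depth <= 6) = 53317085
Count(depth <= 5) = 21523361
Count(depth == 6) = 53317085 - 21523361 = 31793724

Answer: 31793724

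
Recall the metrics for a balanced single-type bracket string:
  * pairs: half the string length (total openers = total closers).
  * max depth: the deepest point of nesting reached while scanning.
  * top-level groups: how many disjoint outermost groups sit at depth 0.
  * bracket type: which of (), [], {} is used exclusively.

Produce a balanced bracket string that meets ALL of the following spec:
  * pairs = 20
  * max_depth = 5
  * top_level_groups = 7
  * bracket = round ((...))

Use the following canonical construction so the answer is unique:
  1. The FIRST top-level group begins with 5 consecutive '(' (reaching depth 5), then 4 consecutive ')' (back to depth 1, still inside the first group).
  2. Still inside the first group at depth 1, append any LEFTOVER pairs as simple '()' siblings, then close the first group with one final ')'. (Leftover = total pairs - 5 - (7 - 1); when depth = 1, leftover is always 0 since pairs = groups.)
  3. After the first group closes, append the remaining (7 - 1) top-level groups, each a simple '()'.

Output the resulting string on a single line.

Spec: pairs=20 depth=5 groups=7
Leftover pairs = 20 - 5 - (7-1) = 9
First group: deep chain of depth 5 + 9 sibling pairs
Remaining 6 groups: simple '()' each

Answer: ((((())))()()()()()()()()())()()()()()()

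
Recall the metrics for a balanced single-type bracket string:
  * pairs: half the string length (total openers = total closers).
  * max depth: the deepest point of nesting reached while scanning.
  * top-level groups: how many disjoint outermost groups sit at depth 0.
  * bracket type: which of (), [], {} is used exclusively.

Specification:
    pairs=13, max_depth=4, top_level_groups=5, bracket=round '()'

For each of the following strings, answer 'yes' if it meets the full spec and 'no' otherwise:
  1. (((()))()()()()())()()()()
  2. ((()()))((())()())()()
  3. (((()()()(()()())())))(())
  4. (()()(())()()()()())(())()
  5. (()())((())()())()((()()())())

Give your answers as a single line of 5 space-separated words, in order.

String 1 '(((()))()()()()())()()()()': depth seq [1 2 3 4 3 2 1 2 1 2 1 2 1 2 1 2 1 0 1 0 1 0 1 0 1 0]
  -> pairs=13 depth=4 groups=5 -> yes
String 2 '((()()))((())()())()()': depth seq [1 2 3 2 3 2 1 0 1 2 3 2 1 2 1 2 1 0 1 0 1 0]
  -> pairs=11 depth=3 groups=4 -> no
String 3 '(((()()()(()()())())))(())': depth seq [1 2 3 4 3 4 3 4 3 4 5 4 5 4 5 4 3 4 3 2 1 0 1 2 1 0]
  -> pairs=13 depth=5 groups=2 -> no
String 4 '(()()(())()()()()())(())()': depth seq [1 2 1 2 1 2 3 2 1 2 1 2 1 2 1 2 1 2 1 0 1 2 1 0 1 0]
  -> pairs=13 depth=3 groups=3 -> no
String 5 '(()())((())()())()((()()())())': depth seq [1 2 1 2 1 0 1 2 3 2 1 2 1 2 1 0 1 0 1 2 3 2 3 2 3 2 1 2 1 0]
  -> pairs=15 depth=3 groups=4 -> no

Answer: yes no no no no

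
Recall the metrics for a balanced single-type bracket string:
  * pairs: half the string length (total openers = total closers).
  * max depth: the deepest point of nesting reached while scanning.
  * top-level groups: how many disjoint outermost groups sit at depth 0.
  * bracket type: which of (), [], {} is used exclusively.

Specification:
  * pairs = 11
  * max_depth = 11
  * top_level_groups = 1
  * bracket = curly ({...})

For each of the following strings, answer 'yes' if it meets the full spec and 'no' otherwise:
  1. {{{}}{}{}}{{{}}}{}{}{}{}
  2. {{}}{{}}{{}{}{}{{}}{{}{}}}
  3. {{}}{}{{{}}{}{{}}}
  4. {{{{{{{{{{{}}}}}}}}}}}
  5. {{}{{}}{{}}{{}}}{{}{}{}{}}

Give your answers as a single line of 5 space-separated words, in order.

Answer: no no no yes no

Derivation:
String 1 '{{{}}{}{}}{{{}}}{}{}{}{}': depth seq [1 2 3 2 1 2 1 2 1 0 1 2 3 2 1 0 1 0 1 0 1 0 1 0]
  -> pairs=12 depth=3 groups=6 -> no
String 2 '{{}}{{}}{{}{}{}{{}}{{}{}}}': depth seq [1 2 1 0 1 2 1 0 1 2 1 2 1 2 1 2 3 2 1 2 3 2 3 2 1 0]
  -> pairs=13 depth=3 groups=3 -> no
String 3 '{{}}{}{{{}}{}{{}}}': depth seq [1 2 1 0 1 0 1 2 3 2 1 2 1 2 3 2 1 0]
  -> pairs=9 depth=3 groups=3 -> no
String 4 '{{{{{{{{{{{}}}}}}}}}}}': depth seq [1 2 3 4 5 6 7 8 9 10 11 10 9 8 7 6 5 4 3 2 1 0]
  -> pairs=11 depth=11 groups=1 -> yes
String 5 '{{}{{}}{{}}{{}}}{{}{}{}{}}': depth seq [1 2 1 2 3 2 1 2 3 2 1 2 3 2 1 0 1 2 1 2 1 2 1 2 1 0]
  -> pairs=13 depth=3 groups=2 -> no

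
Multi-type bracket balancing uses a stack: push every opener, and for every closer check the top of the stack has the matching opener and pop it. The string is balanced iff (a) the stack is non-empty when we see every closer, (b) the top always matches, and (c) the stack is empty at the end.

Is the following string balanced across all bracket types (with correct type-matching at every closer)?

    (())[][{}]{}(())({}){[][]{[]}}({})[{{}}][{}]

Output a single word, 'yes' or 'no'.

Answer: yes

Derivation:
pos 0: push '('; stack = (
pos 1: push '('; stack = ((
pos 2: ')' matches '('; pop; stack = (
pos 3: ')' matches '('; pop; stack = (empty)
pos 4: push '['; stack = [
pos 5: ']' matches '['; pop; stack = (empty)
pos 6: push '['; stack = [
pos 7: push '{'; stack = [{
pos 8: '}' matches '{'; pop; stack = [
pos 9: ']' matches '['; pop; stack = (empty)
pos 10: push '{'; stack = {
pos 11: '}' matches '{'; pop; stack = (empty)
pos 12: push '('; stack = (
pos 13: push '('; stack = ((
pos 14: ')' matches '('; pop; stack = (
pos 15: ')' matches '('; pop; stack = (empty)
pos 16: push '('; stack = (
pos 17: push '{'; stack = ({
pos 18: '}' matches '{'; pop; stack = (
pos 19: ')' matches '('; pop; stack = (empty)
pos 20: push '{'; stack = {
pos 21: push '['; stack = {[
pos 22: ']' matches '['; pop; stack = {
pos 23: push '['; stack = {[
pos 24: ']' matches '['; pop; stack = {
pos 25: push '{'; stack = {{
pos 26: push '['; stack = {{[
pos 27: ']' matches '['; pop; stack = {{
pos 28: '}' matches '{'; pop; stack = {
pos 29: '}' matches '{'; pop; stack = (empty)
pos 30: push '('; stack = (
pos 31: push '{'; stack = ({
pos 32: '}' matches '{'; pop; stack = (
pos 33: ')' matches '('; pop; stack = (empty)
pos 34: push '['; stack = [
pos 35: push '{'; stack = [{
pos 36: push '{'; stack = [{{
pos 37: '}' matches '{'; pop; stack = [{
pos 38: '}' matches '{'; pop; stack = [
pos 39: ']' matches '['; pop; stack = (empty)
pos 40: push '['; stack = [
pos 41: push '{'; stack = [{
pos 42: '}' matches '{'; pop; stack = [
pos 43: ']' matches '['; pop; stack = (empty)
end: stack empty → VALID
Verdict: properly nested → yes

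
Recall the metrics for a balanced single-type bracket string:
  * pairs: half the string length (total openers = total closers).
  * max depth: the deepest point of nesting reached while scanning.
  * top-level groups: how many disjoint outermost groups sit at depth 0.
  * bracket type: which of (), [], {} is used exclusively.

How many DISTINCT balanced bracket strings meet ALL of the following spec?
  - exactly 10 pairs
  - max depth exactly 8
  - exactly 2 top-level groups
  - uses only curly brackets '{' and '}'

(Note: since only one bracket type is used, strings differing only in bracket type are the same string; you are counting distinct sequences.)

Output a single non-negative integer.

Spec: pairs=10 depth=8 groups=2
Count(depth <= 8) = 4860
Count(depth <= 7) = 4832
Count(depth == 8) = 4860 - 4832 = 28

Answer: 28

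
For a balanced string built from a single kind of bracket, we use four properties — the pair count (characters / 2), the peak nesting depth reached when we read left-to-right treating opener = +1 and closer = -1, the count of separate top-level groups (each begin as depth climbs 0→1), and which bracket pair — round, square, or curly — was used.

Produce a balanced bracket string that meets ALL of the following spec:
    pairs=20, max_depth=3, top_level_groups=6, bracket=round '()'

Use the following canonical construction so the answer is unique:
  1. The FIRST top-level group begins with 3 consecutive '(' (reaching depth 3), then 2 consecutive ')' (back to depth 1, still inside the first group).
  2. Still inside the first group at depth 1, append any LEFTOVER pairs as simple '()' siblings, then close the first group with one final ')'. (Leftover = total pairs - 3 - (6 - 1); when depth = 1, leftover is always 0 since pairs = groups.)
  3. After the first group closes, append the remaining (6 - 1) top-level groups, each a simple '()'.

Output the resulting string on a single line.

Answer: ((())()()()()()()()()()()()())()()()()()

Derivation:
Spec: pairs=20 depth=3 groups=6
Leftover pairs = 20 - 3 - (6-1) = 12
First group: deep chain of depth 3 + 12 sibling pairs
Remaining 5 groups: simple '()' each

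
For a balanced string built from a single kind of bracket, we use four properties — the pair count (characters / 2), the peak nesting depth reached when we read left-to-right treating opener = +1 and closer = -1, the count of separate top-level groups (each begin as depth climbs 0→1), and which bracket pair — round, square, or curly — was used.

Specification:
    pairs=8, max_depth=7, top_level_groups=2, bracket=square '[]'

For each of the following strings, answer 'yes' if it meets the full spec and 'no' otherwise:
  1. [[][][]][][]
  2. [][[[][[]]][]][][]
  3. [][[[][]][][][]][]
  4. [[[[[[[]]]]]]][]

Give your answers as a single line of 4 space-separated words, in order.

Answer: no no no yes

Derivation:
String 1 '[[][][]][][]': depth seq [1 2 1 2 1 2 1 0 1 0 1 0]
  -> pairs=6 depth=2 groups=3 -> no
String 2 '[][[[][[]]][]][][]': depth seq [1 0 1 2 3 2 3 4 3 2 1 2 1 0 1 0 1 0]
  -> pairs=9 depth=4 groups=4 -> no
String 3 '[][[[][]][][][]][]': depth seq [1 0 1 2 3 2 3 2 1 2 1 2 1 2 1 0 1 0]
  -> pairs=9 depth=3 groups=3 -> no
String 4 '[[[[[[[]]]]]]][]': depth seq [1 2 3 4 5 6 7 6 5 4 3 2 1 0 1 0]
  -> pairs=8 depth=7 groups=2 -> yes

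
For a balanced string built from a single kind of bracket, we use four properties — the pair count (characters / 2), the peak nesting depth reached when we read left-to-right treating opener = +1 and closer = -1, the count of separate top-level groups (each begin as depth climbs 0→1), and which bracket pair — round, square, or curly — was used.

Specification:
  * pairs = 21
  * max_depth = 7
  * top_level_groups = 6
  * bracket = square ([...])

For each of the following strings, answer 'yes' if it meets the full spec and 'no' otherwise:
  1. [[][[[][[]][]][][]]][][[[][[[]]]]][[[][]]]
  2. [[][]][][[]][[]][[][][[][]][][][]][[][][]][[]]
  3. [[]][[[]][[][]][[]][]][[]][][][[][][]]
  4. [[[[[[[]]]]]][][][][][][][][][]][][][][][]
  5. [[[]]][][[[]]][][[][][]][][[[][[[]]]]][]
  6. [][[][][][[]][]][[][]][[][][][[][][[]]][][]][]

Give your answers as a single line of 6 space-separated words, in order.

Answer: no no no yes no no

Derivation:
String 1 '[[][[[][[]][]][][]]][][[[][[[]]]]][[[][]]]': depth seq [1 2 1 2 3 4 3 4 5 4 3 4 3 2 3 2 3 2 1 0 1 0 1 2 3 2 3 4 5 4 3 2 1 0 1 2 3 2 3 2 1 0]
  -> pairs=21 depth=5 groups=4 -> no
String 2 '[[][]][][[]][[]][[][][[][]][][][]][[][][]][[]]': depth seq [1 2 1 2 1 0 1 0 1 2 1 0 1 2 1 0 1 2 1 2 1 2 3 2 3 2 1 2 1 2 1 2 1 0 1 2 1 2 1 2 1 0 1 2 1 0]
  -> pairs=23 depth=3 groups=7 -> no
String 3 '[[]][[[]][[][]][[]][]][[]][][][[][][]]': depth seq [1 2 1 0 1 2 3 2 1 2 3 2 3 2 1 2 3 2 1 2 1 0 1 2 1 0 1 0 1 0 1 2 1 2 1 2 1 0]
  -> pairs=19 depth=3 groups=6 -> no
String 4 '[[[[[[[]]]]]][][][][][][][][][]][][][][][]': depth seq [1 2 3 4 5 6 7 6 5 4 3 2 1 2 1 2 1 2 1 2 1 2 1 2 1 2 1 2 1 2 1 0 1 0 1 0 1 0 1 0 1 0]
  -> pairs=21 depth=7 groups=6 -> yes
String 5 '[[[]]][][[[]]][][[][][]][][[[][[[]]]]][]': depth seq [1 2 3 2 1 0 1 0 1 2 3 2 1 0 1 0 1 2 1 2 1 2 1 0 1 0 1 2 3 2 3 4 5 4 3 2 1 0 1 0]
  -> pairs=20 depth=5 groups=8 -> no
String 6 '[][[][][][[]][]][[][]][[][][][[][][[]]][][]][]': depth seq [1 0 1 2 1 2 1 2 1 2 3 2 1 2 1 0 1 2 1 2 1 0 1 2 1 2 1 2 1 2 3 2 3 2 3 4 3 2 1 2 1 2 1 0 1 0]
  -> pairs=23 depth=4 groups=5 -> no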